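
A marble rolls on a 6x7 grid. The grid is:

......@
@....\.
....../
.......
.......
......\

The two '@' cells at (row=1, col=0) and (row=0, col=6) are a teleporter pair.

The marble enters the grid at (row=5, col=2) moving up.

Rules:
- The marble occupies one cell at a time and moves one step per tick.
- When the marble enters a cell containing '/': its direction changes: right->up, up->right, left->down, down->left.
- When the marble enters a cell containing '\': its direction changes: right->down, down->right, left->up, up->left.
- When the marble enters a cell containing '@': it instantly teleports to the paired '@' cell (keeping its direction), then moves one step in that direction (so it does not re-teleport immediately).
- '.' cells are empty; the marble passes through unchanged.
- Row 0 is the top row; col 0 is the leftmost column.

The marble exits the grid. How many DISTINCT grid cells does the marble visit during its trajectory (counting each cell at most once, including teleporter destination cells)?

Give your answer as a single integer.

Answer: 6

Derivation:
Step 1: enter (5,2), '.' pass, move up to (4,2)
Step 2: enter (4,2), '.' pass, move up to (3,2)
Step 3: enter (3,2), '.' pass, move up to (2,2)
Step 4: enter (2,2), '.' pass, move up to (1,2)
Step 5: enter (1,2), '.' pass, move up to (0,2)
Step 6: enter (0,2), '.' pass, move up to (-1,2)
Step 7: at (-1,2) — EXIT via top edge, pos 2
Distinct cells visited: 6 (path length 6)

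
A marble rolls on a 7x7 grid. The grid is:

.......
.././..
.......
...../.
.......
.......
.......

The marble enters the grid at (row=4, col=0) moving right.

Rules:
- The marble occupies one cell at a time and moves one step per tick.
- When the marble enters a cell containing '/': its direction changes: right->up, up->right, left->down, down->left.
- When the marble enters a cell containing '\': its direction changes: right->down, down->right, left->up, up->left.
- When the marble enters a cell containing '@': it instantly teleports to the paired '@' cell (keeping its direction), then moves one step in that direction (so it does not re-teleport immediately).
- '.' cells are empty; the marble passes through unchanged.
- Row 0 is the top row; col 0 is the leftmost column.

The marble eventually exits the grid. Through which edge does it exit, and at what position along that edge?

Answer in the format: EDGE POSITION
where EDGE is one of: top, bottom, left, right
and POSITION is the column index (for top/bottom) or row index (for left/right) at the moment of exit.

Step 1: enter (4,0), '.' pass, move right to (4,1)
Step 2: enter (4,1), '.' pass, move right to (4,2)
Step 3: enter (4,2), '.' pass, move right to (4,3)
Step 4: enter (4,3), '.' pass, move right to (4,4)
Step 5: enter (4,4), '.' pass, move right to (4,5)
Step 6: enter (4,5), '.' pass, move right to (4,6)
Step 7: enter (4,6), '.' pass, move right to (4,7)
Step 8: at (4,7) — EXIT via right edge, pos 4

Answer: right 4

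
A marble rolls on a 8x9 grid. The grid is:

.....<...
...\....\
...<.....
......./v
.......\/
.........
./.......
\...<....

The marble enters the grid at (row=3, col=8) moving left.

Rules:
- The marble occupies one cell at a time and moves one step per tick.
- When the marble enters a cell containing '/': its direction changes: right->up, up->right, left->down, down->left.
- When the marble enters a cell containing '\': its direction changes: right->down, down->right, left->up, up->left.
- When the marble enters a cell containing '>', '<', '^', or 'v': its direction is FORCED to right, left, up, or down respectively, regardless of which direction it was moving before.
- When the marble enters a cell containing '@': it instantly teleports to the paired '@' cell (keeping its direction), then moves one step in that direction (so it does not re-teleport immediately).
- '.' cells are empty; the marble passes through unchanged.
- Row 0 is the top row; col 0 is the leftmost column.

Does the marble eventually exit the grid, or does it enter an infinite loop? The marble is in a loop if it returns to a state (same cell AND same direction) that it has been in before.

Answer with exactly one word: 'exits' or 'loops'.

Answer: loops

Derivation:
Step 1: enter (3,8), 'v' forces left->down, move down to (4,8)
Step 2: enter (4,8), '/' deflects down->left, move left to (4,7)
Step 3: enter (4,7), '\' deflects left->up, move up to (3,7)
Step 4: enter (3,7), '/' deflects up->right, move right to (3,8)
Step 5: enter (3,8), 'v' forces right->down, move down to (4,8)
Step 6: at (4,8) dir=down — LOOP DETECTED (seen before)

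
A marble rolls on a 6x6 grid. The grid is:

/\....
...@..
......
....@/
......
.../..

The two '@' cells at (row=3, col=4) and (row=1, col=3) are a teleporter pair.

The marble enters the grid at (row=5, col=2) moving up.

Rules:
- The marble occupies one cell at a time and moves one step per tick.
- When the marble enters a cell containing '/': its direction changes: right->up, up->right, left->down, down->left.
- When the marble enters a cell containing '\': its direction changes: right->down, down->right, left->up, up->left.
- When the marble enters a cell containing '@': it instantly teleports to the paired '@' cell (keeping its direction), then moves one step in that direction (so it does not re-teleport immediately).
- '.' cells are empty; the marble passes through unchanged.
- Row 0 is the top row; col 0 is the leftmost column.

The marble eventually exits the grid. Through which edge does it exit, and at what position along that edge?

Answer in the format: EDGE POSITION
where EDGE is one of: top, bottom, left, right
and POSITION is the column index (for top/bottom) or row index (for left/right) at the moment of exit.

Answer: top 2

Derivation:
Step 1: enter (5,2), '.' pass, move up to (4,2)
Step 2: enter (4,2), '.' pass, move up to (3,2)
Step 3: enter (3,2), '.' pass, move up to (2,2)
Step 4: enter (2,2), '.' pass, move up to (1,2)
Step 5: enter (1,2), '.' pass, move up to (0,2)
Step 6: enter (0,2), '.' pass, move up to (-1,2)
Step 7: at (-1,2) — EXIT via top edge, pos 2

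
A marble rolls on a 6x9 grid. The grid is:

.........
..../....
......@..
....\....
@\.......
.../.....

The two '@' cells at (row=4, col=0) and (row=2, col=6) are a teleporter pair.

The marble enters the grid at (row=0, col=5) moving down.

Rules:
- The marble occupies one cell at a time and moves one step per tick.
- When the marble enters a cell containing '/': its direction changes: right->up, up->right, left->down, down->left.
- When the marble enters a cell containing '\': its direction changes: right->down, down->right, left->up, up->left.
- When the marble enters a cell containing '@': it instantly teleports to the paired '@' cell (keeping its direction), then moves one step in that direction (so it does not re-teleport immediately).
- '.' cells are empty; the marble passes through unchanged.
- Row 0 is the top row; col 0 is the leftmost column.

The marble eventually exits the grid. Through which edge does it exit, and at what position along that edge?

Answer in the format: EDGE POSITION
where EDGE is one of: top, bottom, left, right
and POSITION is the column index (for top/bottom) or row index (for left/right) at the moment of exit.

Answer: bottom 5

Derivation:
Step 1: enter (0,5), '.' pass, move down to (1,5)
Step 2: enter (1,5), '.' pass, move down to (2,5)
Step 3: enter (2,5), '.' pass, move down to (3,5)
Step 4: enter (3,5), '.' pass, move down to (4,5)
Step 5: enter (4,5), '.' pass, move down to (5,5)
Step 6: enter (5,5), '.' pass, move down to (6,5)
Step 7: at (6,5) — EXIT via bottom edge, pos 5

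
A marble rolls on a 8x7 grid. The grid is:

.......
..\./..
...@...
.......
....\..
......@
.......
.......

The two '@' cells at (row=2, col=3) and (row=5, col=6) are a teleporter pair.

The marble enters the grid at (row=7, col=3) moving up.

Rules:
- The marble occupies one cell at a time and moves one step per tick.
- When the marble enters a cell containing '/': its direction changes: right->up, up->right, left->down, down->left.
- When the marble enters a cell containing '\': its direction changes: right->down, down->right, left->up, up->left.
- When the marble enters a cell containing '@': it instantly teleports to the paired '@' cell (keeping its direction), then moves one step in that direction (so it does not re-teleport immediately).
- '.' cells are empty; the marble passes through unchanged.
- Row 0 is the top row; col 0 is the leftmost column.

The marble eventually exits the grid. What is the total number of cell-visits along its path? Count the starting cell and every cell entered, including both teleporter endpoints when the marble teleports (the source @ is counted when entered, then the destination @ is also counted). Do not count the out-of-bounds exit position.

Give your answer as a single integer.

Step 1: enter (7,3), '.' pass, move up to (6,3)
Step 2: enter (6,3), '.' pass, move up to (5,3)
Step 3: enter (5,3), '.' pass, move up to (4,3)
Step 4: enter (4,3), '.' pass, move up to (3,3)
Step 5: enter (3,3), '.' pass, move up to (2,3)
Step 6: enter (2,3), '@' teleport (2,3)->(5,6), also enter (5,6), move up to (4,6)
Step 7: enter (4,6), '.' pass, move up to (3,6)
Step 8: enter (3,6), '.' pass, move up to (2,6)
Step 9: enter (2,6), '.' pass, move up to (1,6)
Step 10: enter (1,6), '.' pass, move up to (0,6)
Step 11: enter (0,6), '.' pass, move up to (-1,6)
Step 12: at (-1,6) — EXIT via top edge, pos 6
Path length (cell visits): 12

Answer: 12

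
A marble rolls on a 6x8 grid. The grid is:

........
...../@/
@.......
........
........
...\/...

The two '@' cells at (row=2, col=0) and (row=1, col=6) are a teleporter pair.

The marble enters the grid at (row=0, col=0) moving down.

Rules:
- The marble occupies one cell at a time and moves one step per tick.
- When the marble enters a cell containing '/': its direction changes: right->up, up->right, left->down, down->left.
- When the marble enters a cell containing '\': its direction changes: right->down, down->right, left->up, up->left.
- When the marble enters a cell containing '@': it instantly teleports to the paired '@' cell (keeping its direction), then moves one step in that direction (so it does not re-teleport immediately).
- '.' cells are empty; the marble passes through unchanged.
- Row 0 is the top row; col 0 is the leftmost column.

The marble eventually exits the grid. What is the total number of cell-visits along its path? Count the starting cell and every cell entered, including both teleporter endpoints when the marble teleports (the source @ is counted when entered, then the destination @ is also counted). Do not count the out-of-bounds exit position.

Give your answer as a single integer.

Answer: 8

Derivation:
Step 1: enter (0,0), '.' pass, move down to (1,0)
Step 2: enter (1,0), '.' pass, move down to (2,0)
Step 3: enter (2,0), '@' teleport (2,0)->(1,6), also enter (1,6), move down to (2,6)
Step 4: enter (2,6), '.' pass, move down to (3,6)
Step 5: enter (3,6), '.' pass, move down to (4,6)
Step 6: enter (4,6), '.' pass, move down to (5,6)
Step 7: enter (5,6), '.' pass, move down to (6,6)
Step 8: at (6,6) — EXIT via bottom edge, pos 6
Path length (cell visits): 8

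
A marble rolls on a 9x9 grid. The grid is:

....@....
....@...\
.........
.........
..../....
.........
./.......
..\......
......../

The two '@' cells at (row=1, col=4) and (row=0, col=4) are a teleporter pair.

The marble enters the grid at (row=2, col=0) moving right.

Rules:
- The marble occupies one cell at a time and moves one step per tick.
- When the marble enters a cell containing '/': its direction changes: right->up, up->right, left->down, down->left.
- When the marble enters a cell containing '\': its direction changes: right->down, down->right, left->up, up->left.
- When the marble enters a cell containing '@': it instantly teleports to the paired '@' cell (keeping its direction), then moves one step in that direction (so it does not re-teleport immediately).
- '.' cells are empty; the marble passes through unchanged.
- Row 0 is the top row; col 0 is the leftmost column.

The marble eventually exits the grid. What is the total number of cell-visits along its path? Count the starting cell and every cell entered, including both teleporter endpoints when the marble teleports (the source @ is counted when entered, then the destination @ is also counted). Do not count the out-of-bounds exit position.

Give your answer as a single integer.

Step 1: enter (2,0), '.' pass, move right to (2,1)
Step 2: enter (2,1), '.' pass, move right to (2,2)
Step 3: enter (2,2), '.' pass, move right to (2,3)
Step 4: enter (2,3), '.' pass, move right to (2,4)
Step 5: enter (2,4), '.' pass, move right to (2,5)
Step 6: enter (2,5), '.' pass, move right to (2,6)
Step 7: enter (2,6), '.' pass, move right to (2,7)
Step 8: enter (2,7), '.' pass, move right to (2,8)
Step 9: enter (2,8), '.' pass, move right to (2,9)
Step 10: at (2,9) — EXIT via right edge, pos 2
Path length (cell visits): 9

Answer: 9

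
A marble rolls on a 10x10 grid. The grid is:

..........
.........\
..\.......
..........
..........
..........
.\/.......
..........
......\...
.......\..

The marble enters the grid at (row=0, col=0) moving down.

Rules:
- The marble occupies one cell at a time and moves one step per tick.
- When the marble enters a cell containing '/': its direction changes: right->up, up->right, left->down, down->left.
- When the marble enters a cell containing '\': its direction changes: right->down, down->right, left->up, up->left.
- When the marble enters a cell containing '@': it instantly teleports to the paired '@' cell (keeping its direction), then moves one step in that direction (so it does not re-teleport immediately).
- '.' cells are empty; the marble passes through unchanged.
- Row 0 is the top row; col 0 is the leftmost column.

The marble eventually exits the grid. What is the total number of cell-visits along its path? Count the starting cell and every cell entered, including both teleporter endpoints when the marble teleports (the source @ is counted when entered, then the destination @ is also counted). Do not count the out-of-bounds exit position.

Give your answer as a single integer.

Step 1: enter (0,0), '.' pass, move down to (1,0)
Step 2: enter (1,0), '.' pass, move down to (2,0)
Step 3: enter (2,0), '.' pass, move down to (3,0)
Step 4: enter (3,0), '.' pass, move down to (4,0)
Step 5: enter (4,0), '.' pass, move down to (5,0)
Step 6: enter (5,0), '.' pass, move down to (6,0)
Step 7: enter (6,0), '.' pass, move down to (7,0)
Step 8: enter (7,0), '.' pass, move down to (8,0)
Step 9: enter (8,0), '.' pass, move down to (9,0)
Step 10: enter (9,0), '.' pass, move down to (10,0)
Step 11: at (10,0) — EXIT via bottom edge, pos 0
Path length (cell visits): 10

Answer: 10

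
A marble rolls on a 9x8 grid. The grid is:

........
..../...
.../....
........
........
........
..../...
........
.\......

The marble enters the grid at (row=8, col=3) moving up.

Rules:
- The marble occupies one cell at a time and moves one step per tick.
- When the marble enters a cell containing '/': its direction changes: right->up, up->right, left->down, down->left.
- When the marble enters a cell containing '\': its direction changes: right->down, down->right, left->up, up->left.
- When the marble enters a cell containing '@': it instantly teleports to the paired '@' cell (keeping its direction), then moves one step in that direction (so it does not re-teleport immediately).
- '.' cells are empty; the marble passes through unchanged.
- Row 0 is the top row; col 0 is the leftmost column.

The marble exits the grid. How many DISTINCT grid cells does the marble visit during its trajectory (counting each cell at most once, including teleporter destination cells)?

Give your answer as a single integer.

Answer: 11

Derivation:
Step 1: enter (8,3), '.' pass, move up to (7,3)
Step 2: enter (7,3), '.' pass, move up to (6,3)
Step 3: enter (6,3), '.' pass, move up to (5,3)
Step 4: enter (5,3), '.' pass, move up to (4,3)
Step 5: enter (4,3), '.' pass, move up to (3,3)
Step 6: enter (3,3), '.' pass, move up to (2,3)
Step 7: enter (2,3), '/' deflects up->right, move right to (2,4)
Step 8: enter (2,4), '.' pass, move right to (2,5)
Step 9: enter (2,5), '.' pass, move right to (2,6)
Step 10: enter (2,6), '.' pass, move right to (2,7)
Step 11: enter (2,7), '.' pass, move right to (2,8)
Step 12: at (2,8) — EXIT via right edge, pos 2
Distinct cells visited: 11 (path length 11)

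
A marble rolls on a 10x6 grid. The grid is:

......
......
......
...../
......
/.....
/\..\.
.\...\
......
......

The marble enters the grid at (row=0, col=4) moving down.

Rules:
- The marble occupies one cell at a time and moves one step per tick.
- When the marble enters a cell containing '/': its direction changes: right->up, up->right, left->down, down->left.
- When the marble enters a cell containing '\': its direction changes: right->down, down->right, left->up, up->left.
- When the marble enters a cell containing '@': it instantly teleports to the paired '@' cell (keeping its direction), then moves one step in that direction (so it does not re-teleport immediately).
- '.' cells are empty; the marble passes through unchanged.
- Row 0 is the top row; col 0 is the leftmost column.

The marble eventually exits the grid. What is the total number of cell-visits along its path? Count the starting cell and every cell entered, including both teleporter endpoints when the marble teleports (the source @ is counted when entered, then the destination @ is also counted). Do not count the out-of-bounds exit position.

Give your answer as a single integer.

Answer: 8

Derivation:
Step 1: enter (0,4), '.' pass, move down to (1,4)
Step 2: enter (1,4), '.' pass, move down to (2,4)
Step 3: enter (2,4), '.' pass, move down to (3,4)
Step 4: enter (3,4), '.' pass, move down to (4,4)
Step 5: enter (4,4), '.' pass, move down to (5,4)
Step 6: enter (5,4), '.' pass, move down to (6,4)
Step 7: enter (6,4), '\' deflects down->right, move right to (6,5)
Step 8: enter (6,5), '.' pass, move right to (6,6)
Step 9: at (6,6) — EXIT via right edge, pos 6
Path length (cell visits): 8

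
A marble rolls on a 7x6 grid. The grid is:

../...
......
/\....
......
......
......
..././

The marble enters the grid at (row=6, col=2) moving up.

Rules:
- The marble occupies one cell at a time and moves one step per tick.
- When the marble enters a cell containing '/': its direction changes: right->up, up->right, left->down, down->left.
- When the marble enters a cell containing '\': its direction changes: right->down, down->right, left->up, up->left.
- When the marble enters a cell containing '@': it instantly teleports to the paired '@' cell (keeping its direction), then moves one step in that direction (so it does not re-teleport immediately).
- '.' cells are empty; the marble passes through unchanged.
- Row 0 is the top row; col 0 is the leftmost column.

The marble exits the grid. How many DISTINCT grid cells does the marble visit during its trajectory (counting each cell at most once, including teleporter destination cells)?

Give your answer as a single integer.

Step 1: enter (6,2), '.' pass, move up to (5,2)
Step 2: enter (5,2), '.' pass, move up to (4,2)
Step 3: enter (4,2), '.' pass, move up to (3,2)
Step 4: enter (3,2), '.' pass, move up to (2,2)
Step 5: enter (2,2), '.' pass, move up to (1,2)
Step 6: enter (1,2), '.' pass, move up to (0,2)
Step 7: enter (0,2), '/' deflects up->right, move right to (0,3)
Step 8: enter (0,3), '.' pass, move right to (0,4)
Step 9: enter (0,4), '.' pass, move right to (0,5)
Step 10: enter (0,5), '.' pass, move right to (0,6)
Step 11: at (0,6) — EXIT via right edge, pos 0
Distinct cells visited: 10 (path length 10)

Answer: 10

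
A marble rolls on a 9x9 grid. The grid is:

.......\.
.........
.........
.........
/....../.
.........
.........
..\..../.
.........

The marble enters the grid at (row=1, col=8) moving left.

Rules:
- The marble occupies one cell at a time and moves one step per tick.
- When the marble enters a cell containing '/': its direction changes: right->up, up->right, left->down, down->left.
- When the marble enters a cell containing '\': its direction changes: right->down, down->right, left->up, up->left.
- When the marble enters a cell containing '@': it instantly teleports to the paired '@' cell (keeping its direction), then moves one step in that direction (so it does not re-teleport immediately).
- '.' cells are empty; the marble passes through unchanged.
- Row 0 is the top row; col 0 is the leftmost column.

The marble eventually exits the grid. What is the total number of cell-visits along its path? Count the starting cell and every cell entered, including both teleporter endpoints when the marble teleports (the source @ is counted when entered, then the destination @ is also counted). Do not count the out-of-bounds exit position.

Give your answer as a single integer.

Step 1: enter (1,8), '.' pass, move left to (1,7)
Step 2: enter (1,7), '.' pass, move left to (1,6)
Step 3: enter (1,6), '.' pass, move left to (1,5)
Step 4: enter (1,5), '.' pass, move left to (1,4)
Step 5: enter (1,4), '.' pass, move left to (1,3)
Step 6: enter (1,3), '.' pass, move left to (1,2)
Step 7: enter (1,2), '.' pass, move left to (1,1)
Step 8: enter (1,1), '.' pass, move left to (1,0)
Step 9: enter (1,0), '.' pass, move left to (1,-1)
Step 10: at (1,-1) — EXIT via left edge, pos 1
Path length (cell visits): 9

Answer: 9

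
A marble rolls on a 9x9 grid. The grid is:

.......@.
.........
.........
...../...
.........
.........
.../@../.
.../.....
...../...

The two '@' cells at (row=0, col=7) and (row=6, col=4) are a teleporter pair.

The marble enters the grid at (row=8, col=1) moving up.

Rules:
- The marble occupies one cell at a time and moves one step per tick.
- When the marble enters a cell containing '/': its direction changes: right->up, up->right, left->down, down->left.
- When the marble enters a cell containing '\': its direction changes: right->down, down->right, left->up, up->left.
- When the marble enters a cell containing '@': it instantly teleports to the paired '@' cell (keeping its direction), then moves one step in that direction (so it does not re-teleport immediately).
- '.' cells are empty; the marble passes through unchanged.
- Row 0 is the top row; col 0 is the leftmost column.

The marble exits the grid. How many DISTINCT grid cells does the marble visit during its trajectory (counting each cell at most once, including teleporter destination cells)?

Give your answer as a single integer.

Step 1: enter (8,1), '.' pass, move up to (7,1)
Step 2: enter (7,1), '.' pass, move up to (6,1)
Step 3: enter (6,1), '.' pass, move up to (5,1)
Step 4: enter (5,1), '.' pass, move up to (4,1)
Step 5: enter (4,1), '.' pass, move up to (3,1)
Step 6: enter (3,1), '.' pass, move up to (2,1)
Step 7: enter (2,1), '.' pass, move up to (1,1)
Step 8: enter (1,1), '.' pass, move up to (0,1)
Step 9: enter (0,1), '.' pass, move up to (-1,1)
Step 10: at (-1,1) — EXIT via top edge, pos 1
Distinct cells visited: 9 (path length 9)

Answer: 9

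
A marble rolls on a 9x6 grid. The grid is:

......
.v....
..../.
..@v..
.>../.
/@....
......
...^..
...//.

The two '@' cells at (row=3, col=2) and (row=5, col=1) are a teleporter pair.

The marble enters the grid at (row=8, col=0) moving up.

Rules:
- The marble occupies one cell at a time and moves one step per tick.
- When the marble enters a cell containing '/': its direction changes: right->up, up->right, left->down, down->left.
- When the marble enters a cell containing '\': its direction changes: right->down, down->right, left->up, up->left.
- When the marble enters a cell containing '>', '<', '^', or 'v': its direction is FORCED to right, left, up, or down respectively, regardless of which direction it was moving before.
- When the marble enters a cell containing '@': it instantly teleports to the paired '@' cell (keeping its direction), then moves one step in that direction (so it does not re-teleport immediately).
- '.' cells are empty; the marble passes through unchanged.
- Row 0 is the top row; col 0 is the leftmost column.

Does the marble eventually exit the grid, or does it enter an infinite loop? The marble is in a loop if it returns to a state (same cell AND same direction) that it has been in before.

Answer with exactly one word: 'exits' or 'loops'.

Answer: loops

Derivation:
Step 1: enter (8,0), '.' pass, move up to (7,0)
Step 2: enter (7,0), '.' pass, move up to (6,0)
Step 3: enter (6,0), '.' pass, move up to (5,0)
Step 4: enter (5,0), '/' deflects up->right, move right to (5,1)
Step 5: enter (5,1), '@' teleport (5,1)->(3,2), also enter (3,2), move right to (3,3)
Step 6: enter (3,3), 'v' forces right->down, move down to (4,3)
Step 7: enter (4,3), '.' pass, move down to (5,3)
Step 8: enter (5,3), '.' pass, move down to (6,3)
Step 9: enter (6,3), '.' pass, move down to (7,3)
Step 10: enter (7,3), '^' forces down->up, move up to (6,3)
Step 11: enter (6,3), '.' pass, move up to (5,3)
Step 12: enter (5,3), '.' pass, move up to (4,3)
Step 13: enter (4,3), '.' pass, move up to (3,3)
Step 14: enter (3,3), 'v' forces up->down, move down to (4,3)
Step 15: at (4,3) dir=down — LOOP DETECTED (seen before)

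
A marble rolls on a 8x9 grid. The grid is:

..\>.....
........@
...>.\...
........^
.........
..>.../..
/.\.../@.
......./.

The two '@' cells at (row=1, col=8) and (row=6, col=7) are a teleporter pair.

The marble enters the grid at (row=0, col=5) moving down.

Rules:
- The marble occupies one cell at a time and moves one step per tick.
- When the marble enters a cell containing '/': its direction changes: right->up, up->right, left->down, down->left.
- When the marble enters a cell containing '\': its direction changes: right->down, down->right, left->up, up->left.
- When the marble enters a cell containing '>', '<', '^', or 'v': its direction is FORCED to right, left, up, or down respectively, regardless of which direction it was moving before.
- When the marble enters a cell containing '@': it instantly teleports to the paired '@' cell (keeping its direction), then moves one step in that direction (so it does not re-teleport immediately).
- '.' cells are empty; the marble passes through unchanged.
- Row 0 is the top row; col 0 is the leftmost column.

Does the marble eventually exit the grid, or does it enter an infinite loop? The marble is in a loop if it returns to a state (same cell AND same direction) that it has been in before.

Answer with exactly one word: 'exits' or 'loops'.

Step 1: enter (0,5), '.' pass, move down to (1,5)
Step 2: enter (1,5), '.' pass, move down to (2,5)
Step 3: enter (2,5), '\' deflects down->right, move right to (2,6)
Step 4: enter (2,6), '.' pass, move right to (2,7)
Step 5: enter (2,7), '.' pass, move right to (2,8)
Step 6: enter (2,8), '.' pass, move right to (2,9)
Step 7: at (2,9) — EXIT via right edge, pos 2

Answer: exits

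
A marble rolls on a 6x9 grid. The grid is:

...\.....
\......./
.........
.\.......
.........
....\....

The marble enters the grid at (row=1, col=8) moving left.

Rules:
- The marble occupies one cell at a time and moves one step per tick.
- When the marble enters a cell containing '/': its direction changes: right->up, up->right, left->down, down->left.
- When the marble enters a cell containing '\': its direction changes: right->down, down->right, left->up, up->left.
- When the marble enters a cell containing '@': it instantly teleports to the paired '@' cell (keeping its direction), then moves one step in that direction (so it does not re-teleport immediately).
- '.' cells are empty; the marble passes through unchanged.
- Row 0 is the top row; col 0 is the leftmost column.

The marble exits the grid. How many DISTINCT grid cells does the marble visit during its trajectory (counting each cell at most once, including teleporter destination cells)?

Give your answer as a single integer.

Answer: 5

Derivation:
Step 1: enter (1,8), '/' deflects left->down, move down to (2,8)
Step 2: enter (2,8), '.' pass, move down to (3,8)
Step 3: enter (3,8), '.' pass, move down to (4,8)
Step 4: enter (4,8), '.' pass, move down to (5,8)
Step 5: enter (5,8), '.' pass, move down to (6,8)
Step 6: at (6,8) — EXIT via bottom edge, pos 8
Distinct cells visited: 5 (path length 5)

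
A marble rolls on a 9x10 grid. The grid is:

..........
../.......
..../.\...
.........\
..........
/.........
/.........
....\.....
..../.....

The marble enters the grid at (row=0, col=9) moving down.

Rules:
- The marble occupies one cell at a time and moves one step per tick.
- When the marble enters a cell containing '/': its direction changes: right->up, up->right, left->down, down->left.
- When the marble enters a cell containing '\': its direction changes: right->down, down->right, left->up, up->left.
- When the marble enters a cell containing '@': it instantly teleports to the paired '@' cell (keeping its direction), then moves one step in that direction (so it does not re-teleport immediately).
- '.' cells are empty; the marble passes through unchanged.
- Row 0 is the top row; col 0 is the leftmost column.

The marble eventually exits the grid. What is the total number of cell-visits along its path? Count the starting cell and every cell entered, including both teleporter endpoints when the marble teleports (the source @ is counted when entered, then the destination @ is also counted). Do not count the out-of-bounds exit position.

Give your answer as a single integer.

Step 1: enter (0,9), '.' pass, move down to (1,9)
Step 2: enter (1,9), '.' pass, move down to (2,9)
Step 3: enter (2,9), '.' pass, move down to (3,9)
Step 4: enter (3,9), '\' deflects down->right, move right to (3,10)
Step 5: at (3,10) — EXIT via right edge, pos 3
Path length (cell visits): 4

Answer: 4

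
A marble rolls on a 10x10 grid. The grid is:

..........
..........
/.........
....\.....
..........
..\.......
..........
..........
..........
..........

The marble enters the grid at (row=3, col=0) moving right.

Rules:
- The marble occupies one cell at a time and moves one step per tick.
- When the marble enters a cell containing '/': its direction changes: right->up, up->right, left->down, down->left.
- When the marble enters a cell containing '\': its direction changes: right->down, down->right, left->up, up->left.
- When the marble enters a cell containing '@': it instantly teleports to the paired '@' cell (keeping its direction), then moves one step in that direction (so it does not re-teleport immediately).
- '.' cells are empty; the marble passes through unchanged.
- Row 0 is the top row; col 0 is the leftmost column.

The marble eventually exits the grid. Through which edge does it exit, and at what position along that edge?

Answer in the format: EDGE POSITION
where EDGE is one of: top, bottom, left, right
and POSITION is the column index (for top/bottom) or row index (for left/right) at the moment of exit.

Answer: bottom 4

Derivation:
Step 1: enter (3,0), '.' pass, move right to (3,1)
Step 2: enter (3,1), '.' pass, move right to (3,2)
Step 3: enter (3,2), '.' pass, move right to (3,3)
Step 4: enter (3,3), '.' pass, move right to (3,4)
Step 5: enter (3,4), '\' deflects right->down, move down to (4,4)
Step 6: enter (4,4), '.' pass, move down to (5,4)
Step 7: enter (5,4), '.' pass, move down to (6,4)
Step 8: enter (6,4), '.' pass, move down to (7,4)
Step 9: enter (7,4), '.' pass, move down to (8,4)
Step 10: enter (8,4), '.' pass, move down to (9,4)
Step 11: enter (9,4), '.' pass, move down to (10,4)
Step 12: at (10,4) — EXIT via bottom edge, pos 4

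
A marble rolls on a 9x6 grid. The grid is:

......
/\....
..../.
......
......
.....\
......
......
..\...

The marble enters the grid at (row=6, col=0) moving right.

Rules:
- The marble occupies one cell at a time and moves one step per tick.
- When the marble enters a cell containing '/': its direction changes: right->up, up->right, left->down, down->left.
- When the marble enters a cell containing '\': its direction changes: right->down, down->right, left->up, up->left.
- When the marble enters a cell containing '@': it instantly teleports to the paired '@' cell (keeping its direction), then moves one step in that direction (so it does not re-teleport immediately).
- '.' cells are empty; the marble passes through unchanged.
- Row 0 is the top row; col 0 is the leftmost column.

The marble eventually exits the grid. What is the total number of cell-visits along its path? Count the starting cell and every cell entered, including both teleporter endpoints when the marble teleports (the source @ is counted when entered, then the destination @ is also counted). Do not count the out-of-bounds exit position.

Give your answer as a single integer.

Answer: 6

Derivation:
Step 1: enter (6,0), '.' pass, move right to (6,1)
Step 2: enter (6,1), '.' pass, move right to (6,2)
Step 3: enter (6,2), '.' pass, move right to (6,3)
Step 4: enter (6,3), '.' pass, move right to (6,4)
Step 5: enter (6,4), '.' pass, move right to (6,5)
Step 6: enter (6,5), '.' pass, move right to (6,6)
Step 7: at (6,6) — EXIT via right edge, pos 6
Path length (cell visits): 6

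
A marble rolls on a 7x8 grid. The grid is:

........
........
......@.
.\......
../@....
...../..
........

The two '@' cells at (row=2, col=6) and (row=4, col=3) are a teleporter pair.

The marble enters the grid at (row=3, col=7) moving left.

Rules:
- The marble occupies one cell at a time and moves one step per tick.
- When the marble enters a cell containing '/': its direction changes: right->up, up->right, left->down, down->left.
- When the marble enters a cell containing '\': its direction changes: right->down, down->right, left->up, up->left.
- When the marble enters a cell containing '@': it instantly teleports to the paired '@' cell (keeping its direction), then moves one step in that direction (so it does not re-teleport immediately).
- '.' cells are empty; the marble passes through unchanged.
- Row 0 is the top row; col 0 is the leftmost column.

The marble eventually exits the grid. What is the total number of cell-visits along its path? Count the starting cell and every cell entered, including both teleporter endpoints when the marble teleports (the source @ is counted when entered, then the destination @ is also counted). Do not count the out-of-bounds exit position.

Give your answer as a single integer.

Step 1: enter (3,7), '.' pass, move left to (3,6)
Step 2: enter (3,6), '.' pass, move left to (3,5)
Step 3: enter (3,5), '.' pass, move left to (3,4)
Step 4: enter (3,4), '.' pass, move left to (3,3)
Step 5: enter (3,3), '.' pass, move left to (3,2)
Step 6: enter (3,2), '.' pass, move left to (3,1)
Step 7: enter (3,1), '\' deflects left->up, move up to (2,1)
Step 8: enter (2,1), '.' pass, move up to (1,1)
Step 9: enter (1,1), '.' pass, move up to (0,1)
Step 10: enter (0,1), '.' pass, move up to (-1,1)
Step 11: at (-1,1) — EXIT via top edge, pos 1
Path length (cell visits): 10

Answer: 10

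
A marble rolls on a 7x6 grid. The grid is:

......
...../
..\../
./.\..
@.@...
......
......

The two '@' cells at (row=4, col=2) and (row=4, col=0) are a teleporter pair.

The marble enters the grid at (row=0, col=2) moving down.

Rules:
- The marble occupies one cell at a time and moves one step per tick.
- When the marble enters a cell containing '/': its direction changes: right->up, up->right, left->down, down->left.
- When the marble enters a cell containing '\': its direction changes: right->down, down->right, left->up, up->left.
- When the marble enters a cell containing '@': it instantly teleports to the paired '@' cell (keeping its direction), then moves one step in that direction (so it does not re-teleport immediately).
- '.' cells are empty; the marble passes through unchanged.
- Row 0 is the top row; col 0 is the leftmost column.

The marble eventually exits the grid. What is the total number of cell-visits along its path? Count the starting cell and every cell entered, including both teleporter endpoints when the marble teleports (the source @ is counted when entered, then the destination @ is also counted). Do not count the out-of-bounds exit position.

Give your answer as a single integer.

Answer: 7

Derivation:
Step 1: enter (0,2), '.' pass, move down to (1,2)
Step 2: enter (1,2), '.' pass, move down to (2,2)
Step 3: enter (2,2), '\' deflects down->right, move right to (2,3)
Step 4: enter (2,3), '.' pass, move right to (2,4)
Step 5: enter (2,4), '.' pass, move right to (2,5)
Step 6: enter (2,5), '/' deflects right->up, move up to (1,5)
Step 7: enter (1,5), '/' deflects up->right, move right to (1,6)
Step 8: at (1,6) — EXIT via right edge, pos 1
Path length (cell visits): 7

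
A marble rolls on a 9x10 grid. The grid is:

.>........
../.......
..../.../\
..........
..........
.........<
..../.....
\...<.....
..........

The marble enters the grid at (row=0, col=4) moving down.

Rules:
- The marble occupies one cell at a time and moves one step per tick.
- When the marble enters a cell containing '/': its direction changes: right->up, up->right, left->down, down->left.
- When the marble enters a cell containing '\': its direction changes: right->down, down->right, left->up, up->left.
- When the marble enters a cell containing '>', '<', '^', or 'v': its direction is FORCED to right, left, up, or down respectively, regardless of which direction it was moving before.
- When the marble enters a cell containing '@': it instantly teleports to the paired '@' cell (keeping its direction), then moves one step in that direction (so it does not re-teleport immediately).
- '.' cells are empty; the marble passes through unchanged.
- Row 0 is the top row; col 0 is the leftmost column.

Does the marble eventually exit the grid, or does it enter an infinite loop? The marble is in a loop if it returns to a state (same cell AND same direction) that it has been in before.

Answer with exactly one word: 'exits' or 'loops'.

Answer: exits

Derivation:
Step 1: enter (0,4), '.' pass, move down to (1,4)
Step 2: enter (1,4), '.' pass, move down to (2,4)
Step 3: enter (2,4), '/' deflects down->left, move left to (2,3)
Step 4: enter (2,3), '.' pass, move left to (2,2)
Step 5: enter (2,2), '.' pass, move left to (2,1)
Step 6: enter (2,1), '.' pass, move left to (2,0)
Step 7: enter (2,0), '.' pass, move left to (2,-1)
Step 8: at (2,-1) — EXIT via left edge, pos 2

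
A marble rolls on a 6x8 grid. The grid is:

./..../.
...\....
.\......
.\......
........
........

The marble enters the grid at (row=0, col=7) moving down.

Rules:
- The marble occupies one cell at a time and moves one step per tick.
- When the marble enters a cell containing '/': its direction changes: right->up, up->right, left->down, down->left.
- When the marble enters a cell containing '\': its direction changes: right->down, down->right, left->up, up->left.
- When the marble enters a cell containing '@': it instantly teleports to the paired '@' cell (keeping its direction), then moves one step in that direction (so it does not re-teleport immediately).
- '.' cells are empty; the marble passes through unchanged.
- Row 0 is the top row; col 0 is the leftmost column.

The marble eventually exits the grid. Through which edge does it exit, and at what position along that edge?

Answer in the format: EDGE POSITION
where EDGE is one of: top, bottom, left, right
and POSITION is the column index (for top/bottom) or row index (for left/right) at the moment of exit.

Step 1: enter (0,7), '.' pass, move down to (1,7)
Step 2: enter (1,7), '.' pass, move down to (2,7)
Step 3: enter (2,7), '.' pass, move down to (3,7)
Step 4: enter (3,7), '.' pass, move down to (4,7)
Step 5: enter (4,7), '.' pass, move down to (5,7)
Step 6: enter (5,7), '.' pass, move down to (6,7)
Step 7: at (6,7) — EXIT via bottom edge, pos 7

Answer: bottom 7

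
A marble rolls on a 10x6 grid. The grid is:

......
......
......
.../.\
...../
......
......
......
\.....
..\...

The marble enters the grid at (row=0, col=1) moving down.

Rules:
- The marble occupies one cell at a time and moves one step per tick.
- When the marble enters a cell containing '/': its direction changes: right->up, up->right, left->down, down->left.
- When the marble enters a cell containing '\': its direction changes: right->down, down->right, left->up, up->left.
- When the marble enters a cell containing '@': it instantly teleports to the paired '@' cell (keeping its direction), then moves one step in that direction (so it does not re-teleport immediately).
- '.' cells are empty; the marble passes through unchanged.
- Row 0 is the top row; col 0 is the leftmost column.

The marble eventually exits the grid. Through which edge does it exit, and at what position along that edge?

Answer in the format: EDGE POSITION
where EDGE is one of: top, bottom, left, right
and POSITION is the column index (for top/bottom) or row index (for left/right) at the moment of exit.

Answer: bottom 1

Derivation:
Step 1: enter (0,1), '.' pass, move down to (1,1)
Step 2: enter (1,1), '.' pass, move down to (2,1)
Step 3: enter (2,1), '.' pass, move down to (3,1)
Step 4: enter (3,1), '.' pass, move down to (4,1)
Step 5: enter (4,1), '.' pass, move down to (5,1)
Step 6: enter (5,1), '.' pass, move down to (6,1)
Step 7: enter (6,1), '.' pass, move down to (7,1)
Step 8: enter (7,1), '.' pass, move down to (8,1)
Step 9: enter (8,1), '.' pass, move down to (9,1)
Step 10: enter (9,1), '.' pass, move down to (10,1)
Step 11: at (10,1) — EXIT via bottom edge, pos 1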